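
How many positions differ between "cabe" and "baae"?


Comparing "cabe" and "baae" position by position:
  Position 0: 'c' vs 'b' => DIFFER
  Position 1: 'a' vs 'a' => same
  Position 2: 'b' vs 'a' => DIFFER
  Position 3: 'e' vs 'e' => same
Positions that differ: 2

2


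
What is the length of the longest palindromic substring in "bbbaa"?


Input: "bbbaa"
Checking substrings for palindromes:
  [0:3] "bbb" (len 3) => palindrome
  [0:2] "bb" (len 2) => palindrome
  [1:3] "bb" (len 2) => palindrome
  [3:5] "aa" (len 2) => palindrome
Longest palindromic substring: "bbb" with length 3

3


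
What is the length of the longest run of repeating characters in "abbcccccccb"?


Input: "abbcccccccb"
Scanning for longest run:
  Position 1 ('b'): new char, reset run to 1
  Position 2 ('b'): continues run of 'b', length=2
  Position 3 ('c'): new char, reset run to 1
  Position 4 ('c'): continues run of 'c', length=2
  Position 5 ('c'): continues run of 'c', length=3
  Position 6 ('c'): continues run of 'c', length=4
  Position 7 ('c'): continues run of 'c', length=5
  Position 8 ('c'): continues run of 'c', length=6
  Position 9 ('c'): continues run of 'c', length=7
  Position 10 ('b'): new char, reset run to 1
Longest run: 'c' with length 7

7


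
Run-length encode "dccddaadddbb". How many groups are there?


Input: dccddaadddbb
Scanning for consecutive runs:
  Group 1: 'd' x 1 (positions 0-0)
  Group 2: 'c' x 2 (positions 1-2)
  Group 3: 'd' x 2 (positions 3-4)
  Group 4: 'a' x 2 (positions 5-6)
  Group 5: 'd' x 3 (positions 7-9)
  Group 6: 'b' x 2 (positions 10-11)
Total groups: 6

6


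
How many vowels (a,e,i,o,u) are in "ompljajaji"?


Input: ompljajaji
Checking each character:
  'o' at position 0: vowel (running total: 1)
  'm' at position 1: consonant
  'p' at position 2: consonant
  'l' at position 3: consonant
  'j' at position 4: consonant
  'a' at position 5: vowel (running total: 2)
  'j' at position 6: consonant
  'a' at position 7: vowel (running total: 3)
  'j' at position 8: consonant
  'i' at position 9: vowel (running total: 4)
Total vowels: 4

4


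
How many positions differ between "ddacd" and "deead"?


Comparing "ddacd" and "deead" position by position:
  Position 0: 'd' vs 'd' => same
  Position 1: 'd' vs 'e' => DIFFER
  Position 2: 'a' vs 'e' => DIFFER
  Position 3: 'c' vs 'a' => DIFFER
  Position 4: 'd' vs 'd' => same
Positions that differ: 3

3


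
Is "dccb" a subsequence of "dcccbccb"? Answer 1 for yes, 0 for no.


Check if "dccb" is a subsequence of "dcccbccb"
Greedy scan:
  Position 0 ('d'): matches sub[0] = 'd'
  Position 1 ('c'): matches sub[1] = 'c'
  Position 2 ('c'): matches sub[2] = 'c'
  Position 3 ('c'): no match needed
  Position 4 ('b'): matches sub[3] = 'b'
  Position 5 ('c'): no match needed
  Position 6 ('c'): no match needed
  Position 7 ('b'): no match needed
All 4 characters matched => is a subsequence

1


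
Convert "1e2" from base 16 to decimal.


Input: "1e2" in base 16
Positional expansion:
  Digit '1' (value 1) x 16^2 = 256
  Digit 'e' (value 14) x 16^1 = 224
  Digit '2' (value 2) x 16^0 = 2
Sum = 482

482


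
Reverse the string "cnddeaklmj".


Input: cnddeaklmj
Reading characters right to left:
  Position 9: 'j'
  Position 8: 'm'
  Position 7: 'l'
  Position 6: 'k'
  Position 5: 'a'
  Position 4: 'e'
  Position 3: 'd'
  Position 2: 'd'
  Position 1: 'n'
  Position 0: 'c'
Reversed: jmlkaeddnc

jmlkaeddnc


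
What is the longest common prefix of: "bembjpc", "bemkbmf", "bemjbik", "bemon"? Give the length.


Words: bembjpc, bemkbmf, bemjbik, bemon
  Position 0: all 'b' => match
  Position 1: all 'e' => match
  Position 2: all 'm' => match
  Position 3: ('b', 'k', 'j', 'o') => mismatch, stop
LCP = "bem" (length 3)

3


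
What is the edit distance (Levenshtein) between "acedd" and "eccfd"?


Computing edit distance: "acedd" -> "eccfd"
DP table:
           e    c    c    f    d
      0    1    2    3    4    5
  a   1    1    2    3    4    5
  c   2    2    1    2    3    4
  e   3    2    2    2    3    4
  d   4    3    3    3    3    3
  d   5    4    4    4    4    3
Edit distance = dp[5][5] = 3

3


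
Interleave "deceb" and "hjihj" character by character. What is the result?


Interleaving "deceb" and "hjihj":
  Position 0: 'd' from first, 'h' from second => "dh"
  Position 1: 'e' from first, 'j' from second => "ej"
  Position 2: 'c' from first, 'i' from second => "ci"
  Position 3: 'e' from first, 'h' from second => "eh"
  Position 4: 'b' from first, 'j' from second => "bj"
Result: dhejciehbj

dhejciehbj


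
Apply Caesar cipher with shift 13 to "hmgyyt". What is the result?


Caesar cipher: shift "hmgyyt" by 13
  'h' (pos 7) + 13 = pos 20 = 'u'
  'm' (pos 12) + 13 = pos 25 = 'z'
  'g' (pos 6) + 13 = pos 19 = 't'
  'y' (pos 24) + 13 = pos 11 = 'l'
  'y' (pos 24) + 13 = pos 11 = 'l'
  't' (pos 19) + 13 = pos 6 = 'g'
Result: uztllg

uztllg


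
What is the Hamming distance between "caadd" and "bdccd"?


Comparing "caadd" and "bdccd" position by position:
  Position 0: 'c' vs 'b' => differ
  Position 1: 'a' vs 'd' => differ
  Position 2: 'a' vs 'c' => differ
  Position 3: 'd' vs 'c' => differ
  Position 4: 'd' vs 'd' => same
Total differences (Hamming distance): 4

4


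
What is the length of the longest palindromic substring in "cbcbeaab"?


Input: "cbcbeaab"
Checking substrings for palindromes:
  [0:3] "cbc" (len 3) => palindrome
  [1:4] "bcb" (len 3) => palindrome
  [5:7] "aa" (len 2) => palindrome
Longest palindromic substring: "cbc" with length 3

3


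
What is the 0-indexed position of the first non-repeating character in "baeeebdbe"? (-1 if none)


Input: baeeebdbe
Character frequencies:
  'a': 1
  'b': 3
  'd': 1
  'e': 4
Scanning left to right for freq == 1:
  Position 0 ('b'): freq=3, skip
  Position 1 ('a'): unique! => answer = 1

1


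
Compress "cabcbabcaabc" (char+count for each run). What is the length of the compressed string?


Input: cabcbabcaabc
Runs:
  'c' x 1 => "c1"
  'a' x 1 => "a1"
  'b' x 1 => "b1"
  'c' x 1 => "c1"
  'b' x 1 => "b1"
  'a' x 1 => "a1"
  'b' x 1 => "b1"
  'c' x 1 => "c1"
  'a' x 2 => "a2"
  'b' x 1 => "b1"
  'c' x 1 => "c1"
Compressed: "c1a1b1c1b1a1b1c1a2b1c1"
Compressed length: 22

22


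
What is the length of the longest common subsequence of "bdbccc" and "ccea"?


LCS of "bdbccc" and "ccea"
DP table:
           c    c    e    a
      0    0    0    0    0
  b   0    0    0    0    0
  d   0    0    0    0    0
  b   0    0    0    0    0
  c   0    1    1    1    1
  c   0    1    2    2    2
  c   0    1    2    2    2
LCS length = dp[6][4] = 2

2


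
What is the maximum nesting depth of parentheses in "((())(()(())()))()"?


Input: "((())(()(())()))()"
Tracking depth:
  Position 0 '(': depth becomes 1
  Position 1 '(': depth becomes 2
  Position 2 '(': depth becomes 3
  Position 3 ')': depth becomes 2
  Position 4 ')': depth becomes 1
  Position 5 '(': depth becomes 2
  Position 6 '(': depth becomes 3
  Position 7 ')': depth becomes 2
  Position 8 '(': depth becomes 3
  Position 9 '(': depth becomes 4
  Position 10 ')': depth becomes 3
  Position 11 ')': depth becomes 2
  Position 12 '(': depth becomes 3
  Position 13 ')': depth becomes 2
  Position 14 ')': depth becomes 1
  Position 15 ')': depth becomes 0
  Position 16 '(': depth becomes 1
  Position 17 ')': depth becomes 0
Maximum depth reached: 4

4


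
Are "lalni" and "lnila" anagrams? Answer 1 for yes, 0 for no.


Strings: "lalni", "lnila"
Sorted first:  ailln
Sorted second: ailln
Sorted forms match => anagrams

1


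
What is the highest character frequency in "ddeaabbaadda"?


Input: ddeaabbaadda
Character counts:
  'a': 5
  'b': 2
  'd': 4
  'e': 1
Maximum frequency: 5

5


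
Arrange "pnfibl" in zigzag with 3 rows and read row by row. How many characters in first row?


Zigzag "pnfibl" into 3 rows:
Placing characters:
  'p' => row 0
  'n' => row 1
  'f' => row 2
  'i' => row 1
  'b' => row 0
  'l' => row 1
Rows:
  Row 0: "pb"
  Row 1: "nil"
  Row 2: "f"
First row length: 2

2


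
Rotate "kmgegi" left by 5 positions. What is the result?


Input: "kmgegi", rotate left by 5
First 5 characters: "kmgeg"
Remaining characters: "i"
Concatenate remaining + first: "i" + "kmgeg" = "ikmgeg"

ikmgeg


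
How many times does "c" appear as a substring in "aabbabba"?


Searching for "c" in "aabbabba"
Scanning each position:
  Position 0: "a" => no
  Position 1: "a" => no
  Position 2: "b" => no
  Position 3: "b" => no
  Position 4: "a" => no
  Position 5: "b" => no
  Position 6: "b" => no
  Position 7: "a" => no
Total occurrences: 0

0


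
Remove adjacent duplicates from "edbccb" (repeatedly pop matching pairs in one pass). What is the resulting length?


Input: edbccb
Stack-based adjacent duplicate removal:
  Read 'e': push. Stack: e
  Read 'd': push. Stack: ed
  Read 'b': push. Stack: edb
  Read 'c': push. Stack: edbc
  Read 'c': matches stack top 'c' => pop. Stack: edb
  Read 'b': matches stack top 'b' => pop. Stack: ed
Final stack: "ed" (length 2)

2


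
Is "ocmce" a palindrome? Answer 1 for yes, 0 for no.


Input: ocmce
Reversed: ecmco
  Compare pos 0 ('o') with pos 4 ('e'): MISMATCH
  Compare pos 1 ('c') with pos 3 ('c'): match
Result: not a palindrome

0


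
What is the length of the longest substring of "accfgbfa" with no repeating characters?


Input: "accfgbfa"
Sliding window (track last position of each char):
  Position 0 ('a'): window [0,0] length 1 -- new best
  Position 1 ('c'): window [0,1] length 2 -- new best
  Position 2 ('c'): repeat (last at 1), move window start to 2
  Position 2 ('c'): window [2,2] length 1
  Position 3 ('f'): window [2,3] length 2
  Position 4 ('g'): window [2,4] length 3 -- new best
  Position 5 ('b'): window [2,5] length 4 -- new best
  Position 6 ('f'): repeat (last at 3), move window start to 4
  Position 6 ('f'): window [4,6] length 3
  Position 7 ('a'): window [4,7] length 4
Longest substring with no repeats: "cfgb" with length 4

4


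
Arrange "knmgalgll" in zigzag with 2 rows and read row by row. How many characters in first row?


Zigzag "knmgalgll" into 2 rows:
Placing characters:
  'k' => row 0
  'n' => row 1
  'm' => row 0
  'g' => row 1
  'a' => row 0
  'l' => row 1
  'g' => row 0
  'l' => row 1
  'l' => row 0
Rows:
  Row 0: "kmagl"
  Row 1: "ngll"
First row length: 5

5


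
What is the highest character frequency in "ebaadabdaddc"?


Input: ebaadabdaddc
Character counts:
  'a': 4
  'b': 2
  'c': 1
  'd': 4
  'e': 1
Maximum frequency: 4

4


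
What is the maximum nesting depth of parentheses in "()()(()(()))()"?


Input: "()()(()(()))()"
Tracking depth:
  Position 0 '(': depth becomes 1
  Position 1 ')': depth becomes 0
  Position 2 '(': depth becomes 1
  Position 3 ')': depth becomes 0
  Position 4 '(': depth becomes 1
  Position 5 '(': depth becomes 2
  Position 6 ')': depth becomes 1
  Position 7 '(': depth becomes 2
  Position 8 '(': depth becomes 3
  Position 9 ')': depth becomes 2
  Position 10 ')': depth becomes 1
  Position 11 ')': depth becomes 0
  Position 12 '(': depth becomes 1
  Position 13 ')': depth becomes 0
Maximum depth reached: 3

3


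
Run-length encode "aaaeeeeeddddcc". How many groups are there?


Input: aaaeeeeeddddcc
Scanning for consecutive runs:
  Group 1: 'a' x 3 (positions 0-2)
  Group 2: 'e' x 5 (positions 3-7)
  Group 3: 'd' x 4 (positions 8-11)
  Group 4: 'c' x 2 (positions 12-13)
Total groups: 4

4


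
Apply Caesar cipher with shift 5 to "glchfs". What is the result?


Caesar cipher: shift "glchfs" by 5
  'g' (pos 6) + 5 = pos 11 = 'l'
  'l' (pos 11) + 5 = pos 16 = 'q'
  'c' (pos 2) + 5 = pos 7 = 'h'
  'h' (pos 7) + 5 = pos 12 = 'm'
  'f' (pos 5) + 5 = pos 10 = 'k'
  's' (pos 18) + 5 = pos 23 = 'x'
Result: lqhmkx

lqhmkx


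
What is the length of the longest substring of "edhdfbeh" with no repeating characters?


Input: "edhdfbeh"
Sliding window (track last position of each char):
  Position 0 ('e'): window [0,0] length 1 -- new best
  Position 1 ('d'): window [0,1] length 2 -- new best
  Position 2 ('h'): window [0,2] length 3 -- new best
  Position 3 ('d'): repeat (last at 1), move window start to 2
  Position 3 ('d'): window [2,3] length 2
  Position 4 ('f'): window [2,4] length 3
  Position 5 ('b'): window [2,5] length 4 -- new best
  Position 6 ('e'): window [2,6] length 5 -- new best
  Position 7 ('h'): repeat (last at 2), move window start to 3
  Position 7 ('h'): window [3,7] length 5
Longest substring with no repeats: "hdfbe" with length 5

5


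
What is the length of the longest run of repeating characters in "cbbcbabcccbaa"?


Input: "cbbcbabcccbaa"
Scanning for longest run:
  Position 1 ('b'): new char, reset run to 1
  Position 2 ('b'): continues run of 'b', length=2
  Position 3 ('c'): new char, reset run to 1
  Position 4 ('b'): new char, reset run to 1
  Position 5 ('a'): new char, reset run to 1
  Position 6 ('b'): new char, reset run to 1
  Position 7 ('c'): new char, reset run to 1
  Position 8 ('c'): continues run of 'c', length=2
  Position 9 ('c'): continues run of 'c', length=3
  Position 10 ('b'): new char, reset run to 1
  Position 11 ('a'): new char, reset run to 1
  Position 12 ('a'): continues run of 'a', length=2
Longest run: 'c' with length 3

3


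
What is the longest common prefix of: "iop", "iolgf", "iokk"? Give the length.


Words: iop, iolgf, iokk
  Position 0: all 'i' => match
  Position 1: all 'o' => match
  Position 2: ('p', 'l', 'k') => mismatch, stop
LCP = "io" (length 2)

2


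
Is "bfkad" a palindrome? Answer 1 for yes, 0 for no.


Input: bfkad
Reversed: dakfb
  Compare pos 0 ('b') with pos 4 ('d'): MISMATCH
  Compare pos 1 ('f') with pos 3 ('a'): MISMATCH
Result: not a palindrome

0


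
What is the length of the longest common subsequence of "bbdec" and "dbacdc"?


LCS of "bbdec" and "dbacdc"
DP table:
           d    b    a    c    d    c
      0    0    0    0    0    0    0
  b   0    0    1    1    1    1    1
  b   0    0    1    1    1    1    1
  d   0    1    1    1    1    2    2
  e   0    1    1    1    1    2    2
  c   0    1    1    1    2    2    3
LCS length = dp[5][6] = 3

3


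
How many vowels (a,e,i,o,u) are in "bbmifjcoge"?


Input: bbmifjcoge
Checking each character:
  'b' at position 0: consonant
  'b' at position 1: consonant
  'm' at position 2: consonant
  'i' at position 3: vowel (running total: 1)
  'f' at position 4: consonant
  'j' at position 5: consonant
  'c' at position 6: consonant
  'o' at position 7: vowel (running total: 2)
  'g' at position 8: consonant
  'e' at position 9: vowel (running total: 3)
Total vowels: 3

3


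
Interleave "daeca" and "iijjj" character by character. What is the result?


Interleaving "daeca" and "iijjj":
  Position 0: 'd' from first, 'i' from second => "di"
  Position 1: 'a' from first, 'i' from second => "ai"
  Position 2: 'e' from first, 'j' from second => "ej"
  Position 3: 'c' from first, 'j' from second => "cj"
  Position 4: 'a' from first, 'j' from second => "aj"
Result: diaiejcjaj

diaiejcjaj


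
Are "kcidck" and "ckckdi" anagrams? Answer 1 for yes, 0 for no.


Strings: "kcidck", "ckckdi"
Sorted first:  ccdikk
Sorted second: ccdikk
Sorted forms match => anagrams

1


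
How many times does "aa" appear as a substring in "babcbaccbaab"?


Searching for "aa" in "babcbaccbaab"
Scanning each position:
  Position 0: "ba" => no
  Position 1: "ab" => no
  Position 2: "bc" => no
  Position 3: "cb" => no
  Position 4: "ba" => no
  Position 5: "ac" => no
  Position 6: "cc" => no
  Position 7: "cb" => no
  Position 8: "ba" => no
  Position 9: "aa" => MATCH
  Position 10: "ab" => no
Total occurrences: 1

1


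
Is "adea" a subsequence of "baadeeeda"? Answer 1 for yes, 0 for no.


Check if "adea" is a subsequence of "baadeeeda"
Greedy scan:
  Position 0 ('b'): no match needed
  Position 1 ('a'): matches sub[0] = 'a'
  Position 2 ('a'): no match needed
  Position 3 ('d'): matches sub[1] = 'd'
  Position 4 ('e'): matches sub[2] = 'e'
  Position 5 ('e'): no match needed
  Position 6 ('e'): no match needed
  Position 7 ('d'): no match needed
  Position 8 ('a'): matches sub[3] = 'a'
All 4 characters matched => is a subsequence

1


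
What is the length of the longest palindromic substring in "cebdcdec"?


Input: "cebdcdec"
Checking substrings for palindromes:
  [3:6] "dcd" (len 3) => palindrome
Longest palindromic substring: "dcd" with length 3

3


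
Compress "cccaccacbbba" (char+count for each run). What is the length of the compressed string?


Input: cccaccacbbba
Runs:
  'c' x 3 => "c3"
  'a' x 1 => "a1"
  'c' x 2 => "c2"
  'a' x 1 => "a1"
  'c' x 1 => "c1"
  'b' x 3 => "b3"
  'a' x 1 => "a1"
Compressed: "c3a1c2a1c1b3a1"
Compressed length: 14

14


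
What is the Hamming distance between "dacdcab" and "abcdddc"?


Comparing "dacdcab" and "abcdddc" position by position:
  Position 0: 'd' vs 'a' => differ
  Position 1: 'a' vs 'b' => differ
  Position 2: 'c' vs 'c' => same
  Position 3: 'd' vs 'd' => same
  Position 4: 'c' vs 'd' => differ
  Position 5: 'a' vs 'd' => differ
  Position 6: 'b' vs 'c' => differ
Total differences (Hamming distance): 5

5


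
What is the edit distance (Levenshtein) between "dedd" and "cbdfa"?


Computing edit distance: "dedd" -> "cbdfa"
DP table:
           c    b    d    f    a
      0    1    2    3    4    5
  d   1    1    2    2    3    4
  e   2    2    2    3    3    4
  d   3    3    3    2    3    4
  d   4    4    4    3    3    4
Edit distance = dp[4][5] = 4

4


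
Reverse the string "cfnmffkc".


Input: cfnmffkc
Reading characters right to left:
  Position 7: 'c'
  Position 6: 'k'
  Position 5: 'f'
  Position 4: 'f'
  Position 3: 'm'
  Position 2: 'n'
  Position 1: 'f'
  Position 0: 'c'
Reversed: ckffmnfc

ckffmnfc


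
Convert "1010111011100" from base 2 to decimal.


Input: "1010111011100" in base 2
Positional expansion:
  Digit '1' (value 1) x 2^12 = 4096
  Digit '0' (value 0) x 2^11 = 0
  Digit '1' (value 1) x 2^10 = 1024
  Digit '0' (value 0) x 2^9 = 0
  Digit '1' (value 1) x 2^8 = 256
  Digit '1' (value 1) x 2^7 = 128
  Digit '1' (value 1) x 2^6 = 64
  Digit '0' (value 0) x 2^5 = 0
  Digit '1' (value 1) x 2^4 = 16
  Digit '1' (value 1) x 2^3 = 8
  Digit '1' (value 1) x 2^2 = 4
  Digit '0' (value 0) x 2^1 = 0
  Digit '0' (value 0) x 2^0 = 0
Sum = 5596

5596


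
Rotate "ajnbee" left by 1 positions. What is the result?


Input: "ajnbee", rotate left by 1
First 1 characters: "a"
Remaining characters: "jnbee"
Concatenate remaining + first: "jnbee" + "a" = "jnbeea"

jnbeea


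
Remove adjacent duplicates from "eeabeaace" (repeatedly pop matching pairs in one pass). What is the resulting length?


Input: eeabeaace
Stack-based adjacent duplicate removal:
  Read 'e': push. Stack: e
  Read 'e': matches stack top 'e' => pop. Stack: (empty)
  Read 'a': push. Stack: a
  Read 'b': push. Stack: ab
  Read 'e': push. Stack: abe
  Read 'a': push. Stack: abea
  Read 'a': matches stack top 'a' => pop. Stack: abe
  Read 'c': push. Stack: abec
  Read 'e': push. Stack: abece
Final stack: "abece" (length 5)

5


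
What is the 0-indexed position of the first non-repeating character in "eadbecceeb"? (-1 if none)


Input: eadbecceeb
Character frequencies:
  'a': 1
  'b': 2
  'c': 2
  'd': 1
  'e': 4
Scanning left to right for freq == 1:
  Position 0 ('e'): freq=4, skip
  Position 1 ('a'): unique! => answer = 1

1


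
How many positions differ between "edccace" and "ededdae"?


Comparing "edccace" and "ededdae" position by position:
  Position 0: 'e' vs 'e' => same
  Position 1: 'd' vs 'd' => same
  Position 2: 'c' vs 'e' => DIFFER
  Position 3: 'c' vs 'd' => DIFFER
  Position 4: 'a' vs 'd' => DIFFER
  Position 5: 'c' vs 'a' => DIFFER
  Position 6: 'e' vs 'e' => same
Positions that differ: 4

4


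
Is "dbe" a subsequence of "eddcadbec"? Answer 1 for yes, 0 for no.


Check if "dbe" is a subsequence of "eddcadbec"
Greedy scan:
  Position 0 ('e'): no match needed
  Position 1 ('d'): matches sub[0] = 'd'
  Position 2 ('d'): no match needed
  Position 3 ('c'): no match needed
  Position 4 ('a'): no match needed
  Position 5 ('d'): no match needed
  Position 6 ('b'): matches sub[1] = 'b'
  Position 7 ('e'): matches sub[2] = 'e'
  Position 8 ('c'): no match needed
All 3 characters matched => is a subsequence

1


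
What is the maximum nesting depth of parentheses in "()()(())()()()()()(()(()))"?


Input: "()()(())()()()()()(()(()))"
Tracking depth:
  Position 0 '(': depth becomes 1
  Position 1 ')': depth becomes 0
  Position 2 '(': depth becomes 1
  Position 3 ')': depth becomes 0
  Position 4 '(': depth becomes 1
  Position 5 '(': depth becomes 2
  Position 6 ')': depth becomes 1
  Position 7 ')': depth becomes 0
  Position 8 '(': depth becomes 1
  Position 9 ')': depth becomes 0
  Position 10 '(': depth becomes 1
  Position 11 ')': depth becomes 0
  Position 12 '(': depth becomes 1
  Position 13 ')': depth becomes 0
  Position 14 '(': depth becomes 1
  Position 15 ')': depth becomes 0
  Position 16 '(': depth becomes 1
  Position 17 ')': depth becomes 0
  Position 18 '(': depth becomes 1
  Position 19 '(': depth becomes 2
  Position 20 ')': depth becomes 1
  Position 21 '(': depth becomes 2
  Position 22 '(': depth becomes 3
  Position 23 ')': depth becomes 2
  Position 24 ')': depth becomes 1
  Position 25 ')': depth becomes 0
Maximum depth reached: 3

3


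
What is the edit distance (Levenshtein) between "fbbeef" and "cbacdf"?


Computing edit distance: "fbbeef" -> "cbacdf"
DP table:
           c    b    a    c    d    f
      0    1    2    3    4    5    6
  f   1    1    2    3    4    5    5
  b   2    2    1    2    3    4    5
  b   3    3    2    2    3    4    5
  e   4    4    3    3    3    4    5
  e   5    5    4    4    4    4    5
  f   6    6    5    5    5    5    4
Edit distance = dp[6][6] = 4

4


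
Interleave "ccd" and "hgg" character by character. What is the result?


Interleaving "ccd" and "hgg":
  Position 0: 'c' from first, 'h' from second => "ch"
  Position 1: 'c' from first, 'g' from second => "cg"
  Position 2: 'd' from first, 'g' from second => "dg"
Result: chcgdg

chcgdg


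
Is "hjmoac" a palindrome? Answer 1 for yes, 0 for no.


Input: hjmoac
Reversed: caomjh
  Compare pos 0 ('h') with pos 5 ('c'): MISMATCH
  Compare pos 1 ('j') with pos 4 ('a'): MISMATCH
  Compare pos 2 ('m') with pos 3 ('o'): MISMATCH
Result: not a palindrome

0


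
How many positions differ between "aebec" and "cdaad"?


Comparing "aebec" and "cdaad" position by position:
  Position 0: 'a' vs 'c' => DIFFER
  Position 1: 'e' vs 'd' => DIFFER
  Position 2: 'b' vs 'a' => DIFFER
  Position 3: 'e' vs 'a' => DIFFER
  Position 4: 'c' vs 'd' => DIFFER
Positions that differ: 5

5


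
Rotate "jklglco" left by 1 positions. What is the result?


Input: "jklglco", rotate left by 1
First 1 characters: "j"
Remaining characters: "klglco"
Concatenate remaining + first: "klglco" + "j" = "klglcoj"

klglcoj


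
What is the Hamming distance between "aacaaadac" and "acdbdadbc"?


Comparing "aacaaadac" and "acdbdadbc" position by position:
  Position 0: 'a' vs 'a' => same
  Position 1: 'a' vs 'c' => differ
  Position 2: 'c' vs 'd' => differ
  Position 3: 'a' vs 'b' => differ
  Position 4: 'a' vs 'd' => differ
  Position 5: 'a' vs 'a' => same
  Position 6: 'd' vs 'd' => same
  Position 7: 'a' vs 'b' => differ
  Position 8: 'c' vs 'c' => same
Total differences (Hamming distance): 5

5


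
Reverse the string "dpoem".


Input: dpoem
Reading characters right to left:
  Position 4: 'm'
  Position 3: 'e'
  Position 2: 'o'
  Position 1: 'p'
  Position 0: 'd'
Reversed: meopd

meopd


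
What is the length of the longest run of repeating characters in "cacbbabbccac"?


Input: "cacbbabbccac"
Scanning for longest run:
  Position 1 ('a'): new char, reset run to 1
  Position 2 ('c'): new char, reset run to 1
  Position 3 ('b'): new char, reset run to 1
  Position 4 ('b'): continues run of 'b', length=2
  Position 5 ('a'): new char, reset run to 1
  Position 6 ('b'): new char, reset run to 1
  Position 7 ('b'): continues run of 'b', length=2
  Position 8 ('c'): new char, reset run to 1
  Position 9 ('c'): continues run of 'c', length=2
  Position 10 ('a'): new char, reset run to 1
  Position 11 ('c'): new char, reset run to 1
Longest run: 'b' with length 2

2


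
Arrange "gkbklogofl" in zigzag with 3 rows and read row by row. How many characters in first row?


Zigzag "gkbklogofl" into 3 rows:
Placing characters:
  'g' => row 0
  'k' => row 1
  'b' => row 2
  'k' => row 1
  'l' => row 0
  'o' => row 1
  'g' => row 2
  'o' => row 1
  'f' => row 0
  'l' => row 1
Rows:
  Row 0: "glf"
  Row 1: "kkool"
  Row 2: "bg"
First row length: 3

3


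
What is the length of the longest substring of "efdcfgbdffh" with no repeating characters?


Input: "efdcfgbdffh"
Sliding window (track last position of each char):
  Position 0 ('e'): window [0,0] length 1 -- new best
  Position 1 ('f'): window [0,1] length 2 -- new best
  Position 2 ('d'): window [0,2] length 3 -- new best
  Position 3 ('c'): window [0,3] length 4 -- new best
  Position 4 ('f'): repeat (last at 1), move window start to 2
  Position 4 ('f'): window [2,4] length 3
  Position 5 ('g'): window [2,5] length 4
  Position 6 ('b'): window [2,6] length 5 -- new best
  Position 7 ('d'): repeat (last at 2), move window start to 3
  Position 7 ('d'): window [3,7] length 5
  Position 8 ('f'): repeat (last at 4), move window start to 5
  Position 8 ('f'): window [5,8] length 4
  Position 9 ('f'): repeat (last at 8), move window start to 9
  Position 9 ('f'): window [9,9] length 1
  Position 10 ('h'): window [9,10] length 2
Longest substring with no repeats: "dcfgb" with length 5

5


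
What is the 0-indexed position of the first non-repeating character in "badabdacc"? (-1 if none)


Input: badabdacc
Character frequencies:
  'a': 3
  'b': 2
  'c': 2
  'd': 2
Scanning left to right for freq == 1:
  Position 0 ('b'): freq=2, skip
  Position 1 ('a'): freq=3, skip
  Position 2 ('d'): freq=2, skip
  Position 3 ('a'): freq=3, skip
  Position 4 ('b'): freq=2, skip
  Position 5 ('d'): freq=2, skip
  Position 6 ('a'): freq=3, skip
  Position 7 ('c'): freq=2, skip
  Position 8 ('c'): freq=2, skip
  No unique character found => answer = -1

-1


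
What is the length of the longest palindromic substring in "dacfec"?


Input: "dacfec"
Checking substrings for palindromes:
  No multi-char palindromic substrings found
Longest palindromic substring: "d" with length 1

1


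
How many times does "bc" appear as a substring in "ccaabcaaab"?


Searching for "bc" in "ccaabcaaab"
Scanning each position:
  Position 0: "cc" => no
  Position 1: "ca" => no
  Position 2: "aa" => no
  Position 3: "ab" => no
  Position 4: "bc" => MATCH
  Position 5: "ca" => no
  Position 6: "aa" => no
  Position 7: "aa" => no
  Position 8: "ab" => no
Total occurrences: 1

1


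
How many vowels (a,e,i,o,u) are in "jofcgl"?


Input: jofcgl
Checking each character:
  'j' at position 0: consonant
  'o' at position 1: vowel (running total: 1)
  'f' at position 2: consonant
  'c' at position 3: consonant
  'g' at position 4: consonant
  'l' at position 5: consonant
Total vowels: 1

1


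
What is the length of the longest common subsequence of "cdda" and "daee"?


LCS of "cdda" and "daee"
DP table:
           d    a    e    e
      0    0    0    0    0
  c   0    0    0    0    0
  d   0    1    1    1    1
  d   0    1    1    1    1
  a   0    1    2    2    2
LCS length = dp[4][4] = 2

2


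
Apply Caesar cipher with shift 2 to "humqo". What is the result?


Caesar cipher: shift "humqo" by 2
  'h' (pos 7) + 2 = pos 9 = 'j'
  'u' (pos 20) + 2 = pos 22 = 'w'
  'm' (pos 12) + 2 = pos 14 = 'o'
  'q' (pos 16) + 2 = pos 18 = 's'
  'o' (pos 14) + 2 = pos 16 = 'q'
Result: jwosq

jwosq


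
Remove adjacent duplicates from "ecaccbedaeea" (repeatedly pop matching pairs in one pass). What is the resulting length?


Input: ecaccbedaeea
Stack-based adjacent duplicate removal:
  Read 'e': push. Stack: e
  Read 'c': push. Stack: ec
  Read 'a': push. Stack: eca
  Read 'c': push. Stack: ecac
  Read 'c': matches stack top 'c' => pop. Stack: eca
  Read 'b': push. Stack: ecab
  Read 'e': push. Stack: ecabe
  Read 'd': push. Stack: ecabed
  Read 'a': push. Stack: ecabeda
  Read 'e': push. Stack: ecabedae
  Read 'e': matches stack top 'e' => pop. Stack: ecabeda
  Read 'a': matches stack top 'a' => pop. Stack: ecabed
Final stack: "ecabed" (length 6)

6


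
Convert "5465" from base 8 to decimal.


Input: "5465" in base 8
Positional expansion:
  Digit '5' (value 5) x 8^3 = 2560
  Digit '4' (value 4) x 8^2 = 256
  Digit '6' (value 6) x 8^1 = 48
  Digit '5' (value 5) x 8^0 = 5
Sum = 2869

2869


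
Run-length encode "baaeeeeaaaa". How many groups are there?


Input: baaeeeeaaaa
Scanning for consecutive runs:
  Group 1: 'b' x 1 (positions 0-0)
  Group 2: 'a' x 2 (positions 1-2)
  Group 3: 'e' x 4 (positions 3-6)
  Group 4: 'a' x 4 (positions 7-10)
Total groups: 4

4


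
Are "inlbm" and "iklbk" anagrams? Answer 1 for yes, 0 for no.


Strings: "inlbm", "iklbk"
Sorted first:  bilmn
Sorted second: bikkl
Differ at position 2: 'l' vs 'k' => not anagrams

0


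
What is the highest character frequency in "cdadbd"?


Input: cdadbd
Character counts:
  'a': 1
  'b': 1
  'c': 1
  'd': 3
Maximum frequency: 3

3


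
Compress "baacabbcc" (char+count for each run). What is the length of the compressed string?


Input: baacabbcc
Runs:
  'b' x 1 => "b1"
  'a' x 2 => "a2"
  'c' x 1 => "c1"
  'a' x 1 => "a1"
  'b' x 2 => "b2"
  'c' x 2 => "c2"
Compressed: "b1a2c1a1b2c2"
Compressed length: 12

12


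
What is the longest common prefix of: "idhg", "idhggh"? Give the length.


Words: idhg, idhggh
  Position 0: all 'i' => match
  Position 1: all 'd' => match
  Position 2: all 'h' => match
  Position 3: all 'g' => match
LCP = "idhg" (length 4)

4


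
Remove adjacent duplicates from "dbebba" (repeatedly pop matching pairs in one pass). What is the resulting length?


Input: dbebba
Stack-based adjacent duplicate removal:
  Read 'd': push. Stack: d
  Read 'b': push. Stack: db
  Read 'e': push. Stack: dbe
  Read 'b': push. Stack: dbeb
  Read 'b': matches stack top 'b' => pop. Stack: dbe
  Read 'a': push. Stack: dbea
Final stack: "dbea" (length 4)

4


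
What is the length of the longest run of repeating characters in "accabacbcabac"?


Input: "accabacbcabac"
Scanning for longest run:
  Position 1 ('c'): new char, reset run to 1
  Position 2 ('c'): continues run of 'c', length=2
  Position 3 ('a'): new char, reset run to 1
  Position 4 ('b'): new char, reset run to 1
  Position 5 ('a'): new char, reset run to 1
  Position 6 ('c'): new char, reset run to 1
  Position 7 ('b'): new char, reset run to 1
  Position 8 ('c'): new char, reset run to 1
  Position 9 ('a'): new char, reset run to 1
  Position 10 ('b'): new char, reset run to 1
  Position 11 ('a'): new char, reset run to 1
  Position 12 ('c'): new char, reset run to 1
Longest run: 'c' with length 2

2


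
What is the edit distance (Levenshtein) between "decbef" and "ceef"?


Computing edit distance: "decbef" -> "ceef"
DP table:
           c    e    e    f
      0    1    2    3    4
  d   1    1    2    3    4
  e   2    2    1    2    3
  c   3    2    2    2    3
  b   4    3    3    3    3
  e   5    4    3    3    4
  f   6    5    4    4    3
Edit distance = dp[6][4] = 3

3


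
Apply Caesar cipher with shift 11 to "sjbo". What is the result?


Caesar cipher: shift "sjbo" by 11
  's' (pos 18) + 11 = pos 3 = 'd'
  'j' (pos 9) + 11 = pos 20 = 'u'
  'b' (pos 1) + 11 = pos 12 = 'm'
  'o' (pos 14) + 11 = pos 25 = 'z'
Result: dumz

dumz


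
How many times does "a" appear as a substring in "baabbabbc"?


Searching for "a" in "baabbabbc"
Scanning each position:
  Position 0: "b" => no
  Position 1: "a" => MATCH
  Position 2: "a" => MATCH
  Position 3: "b" => no
  Position 4: "b" => no
  Position 5: "a" => MATCH
  Position 6: "b" => no
  Position 7: "b" => no
  Position 8: "c" => no
Total occurrences: 3

3


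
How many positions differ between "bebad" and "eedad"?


Comparing "bebad" and "eedad" position by position:
  Position 0: 'b' vs 'e' => DIFFER
  Position 1: 'e' vs 'e' => same
  Position 2: 'b' vs 'd' => DIFFER
  Position 3: 'a' vs 'a' => same
  Position 4: 'd' vs 'd' => same
Positions that differ: 2

2


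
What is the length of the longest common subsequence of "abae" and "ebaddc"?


LCS of "abae" and "ebaddc"
DP table:
           e    b    a    d    d    c
      0    0    0    0    0    0    0
  a   0    0    0    1    1    1    1
  b   0    0    1    1    1    1    1
  a   0    0    1    2    2    2    2
  e   0    1    1    2    2    2    2
LCS length = dp[4][6] = 2

2


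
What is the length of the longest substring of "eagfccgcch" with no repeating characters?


Input: "eagfccgcch"
Sliding window (track last position of each char):
  Position 0 ('e'): window [0,0] length 1 -- new best
  Position 1 ('a'): window [0,1] length 2 -- new best
  Position 2 ('g'): window [0,2] length 3 -- new best
  Position 3 ('f'): window [0,3] length 4 -- new best
  Position 4 ('c'): window [0,4] length 5 -- new best
  Position 5 ('c'): repeat (last at 4), move window start to 5
  Position 5 ('c'): window [5,5] length 1
  Position 6 ('g'): window [5,6] length 2
  Position 7 ('c'): repeat (last at 5), move window start to 6
  Position 7 ('c'): window [6,7] length 2
  Position 8 ('c'): repeat (last at 7), move window start to 8
  Position 8 ('c'): window [8,8] length 1
  Position 9 ('h'): window [8,9] length 2
Longest substring with no repeats: "eagfc" with length 5

5


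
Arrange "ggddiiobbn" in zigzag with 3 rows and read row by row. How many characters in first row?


Zigzag "ggddiiobbn" into 3 rows:
Placing characters:
  'g' => row 0
  'g' => row 1
  'd' => row 2
  'd' => row 1
  'i' => row 0
  'i' => row 1
  'o' => row 2
  'b' => row 1
  'b' => row 0
  'n' => row 1
Rows:
  Row 0: "gib"
  Row 1: "gdibn"
  Row 2: "do"
First row length: 3

3


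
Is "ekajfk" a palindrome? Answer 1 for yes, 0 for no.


Input: ekajfk
Reversed: kfjake
  Compare pos 0 ('e') with pos 5 ('k'): MISMATCH
  Compare pos 1 ('k') with pos 4 ('f'): MISMATCH
  Compare pos 2 ('a') with pos 3 ('j'): MISMATCH
Result: not a palindrome

0


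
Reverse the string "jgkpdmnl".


Input: jgkpdmnl
Reading characters right to left:
  Position 7: 'l'
  Position 6: 'n'
  Position 5: 'm'
  Position 4: 'd'
  Position 3: 'p'
  Position 2: 'k'
  Position 1: 'g'
  Position 0: 'j'
Reversed: lnmdpkgj

lnmdpkgj


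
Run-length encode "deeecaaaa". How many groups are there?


Input: deeecaaaa
Scanning for consecutive runs:
  Group 1: 'd' x 1 (positions 0-0)
  Group 2: 'e' x 3 (positions 1-3)
  Group 3: 'c' x 1 (positions 4-4)
  Group 4: 'a' x 4 (positions 5-8)
Total groups: 4

4


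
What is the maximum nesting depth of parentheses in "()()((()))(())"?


Input: "()()((()))(())"
Tracking depth:
  Position 0 '(': depth becomes 1
  Position 1 ')': depth becomes 0
  Position 2 '(': depth becomes 1
  Position 3 ')': depth becomes 0
  Position 4 '(': depth becomes 1
  Position 5 '(': depth becomes 2
  Position 6 '(': depth becomes 3
  Position 7 ')': depth becomes 2
  Position 8 ')': depth becomes 1
  Position 9 ')': depth becomes 0
  Position 10 '(': depth becomes 1
  Position 11 '(': depth becomes 2
  Position 12 ')': depth becomes 1
  Position 13 ')': depth becomes 0
Maximum depth reached: 3

3


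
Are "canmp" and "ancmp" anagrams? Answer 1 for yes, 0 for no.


Strings: "canmp", "ancmp"
Sorted first:  acmnp
Sorted second: acmnp
Sorted forms match => anagrams

1


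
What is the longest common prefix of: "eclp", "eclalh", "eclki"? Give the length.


Words: eclp, eclalh, eclki
  Position 0: all 'e' => match
  Position 1: all 'c' => match
  Position 2: all 'l' => match
  Position 3: ('p', 'a', 'k') => mismatch, stop
LCP = "ecl" (length 3)

3


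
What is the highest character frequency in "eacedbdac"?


Input: eacedbdac
Character counts:
  'a': 2
  'b': 1
  'c': 2
  'd': 2
  'e': 2
Maximum frequency: 2

2


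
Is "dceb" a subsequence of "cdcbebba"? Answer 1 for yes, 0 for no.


Check if "dceb" is a subsequence of "cdcbebba"
Greedy scan:
  Position 0 ('c'): no match needed
  Position 1 ('d'): matches sub[0] = 'd'
  Position 2 ('c'): matches sub[1] = 'c'
  Position 3 ('b'): no match needed
  Position 4 ('e'): matches sub[2] = 'e'
  Position 5 ('b'): matches sub[3] = 'b'
  Position 6 ('b'): no match needed
  Position 7 ('a'): no match needed
All 4 characters matched => is a subsequence

1


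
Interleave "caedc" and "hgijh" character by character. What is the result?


Interleaving "caedc" and "hgijh":
  Position 0: 'c' from first, 'h' from second => "ch"
  Position 1: 'a' from first, 'g' from second => "ag"
  Position 2: 'e' from first, 'i' from second => "ei"
  Position 3: 'd' from first, 'j' from second => "dj"
  Position 4: 'c' from first, 'h' from second => "ch"
Result: chageidjch

chageidjch


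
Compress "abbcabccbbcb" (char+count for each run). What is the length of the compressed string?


Input: abbcabccbbcb
Runs:
  'a' x 1 => "a1"
  'b' x 2 => "b2"
  'c' x 1 => "c1"
  'a' x 1 => "a1"
  'b' x 1 => "b1"
  'c' x 2 => "c2"
  'b' x 2 => "b2"
  'c' x 1 => "c1"
  'b' x 1 => "b1"
Compressed: "a1b2c1a1b1c2b2c1b1"
Compressed length: 18

18


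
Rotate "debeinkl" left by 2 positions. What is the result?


Input: "debeinkl", rotate left by 2
First 2 characters: "de"
Remaining characters: "beinkl"
Concatenate remaining + first: "beinkl" + "de" = "beinklde"

beinklde


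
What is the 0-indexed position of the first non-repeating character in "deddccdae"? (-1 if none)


Input: deddccdae
Character frequencies:
  'a': 1
  'c': 2
  'd': 4
  'e': 2
Scanning left to right for freq == 1:
  Position 0 ('d'): freq=4, skip
  Position 1 ('e'): freq=2, skip
  Position 2 ('d'): freq=4, skip
  Position 3 ('d'): freq=4, skip
  Position 4 ('c'): freq=2, skip
  Position 5 ('c'): freq=2, skip
  Position 6 ('d'): freq=4, skip
  Position 7 ('a'): unique! => answer = 7

7


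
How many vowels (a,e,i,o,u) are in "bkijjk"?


Input: bkijjk
Checking each character:
  'b' at position 0: consonant
  'k' at position 1: consonant
  'i' at position 2: vowel (running total: 1)
  'j' at position 3: consonant
  'j' at position 4: consonant
  'k' at position 5: consonant
Total vowels: 1

1


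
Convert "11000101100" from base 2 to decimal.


Input: "11000101100" in base 2
Positional expansion:
  Digit '1' (value 1) x 2^10 = 1024
  Digit '1' (value 1) x 2^9 = 512
  Digit '0' (value 0) x 2^8 = 0
  Digit '0' (value 0) x 2^7 = 0
  Digit '0' (value 0) x 2^6 = 0
  Digit '1' (value 1) x 2^5 = 32
  Digit '0' (value 0) x 2^4 = 0
  Digit '1' (value 1) x 2^3 = 8
  Digit '1' (value 1) x 2^2 = 4
  Digit '0' (value 0) x 2^1 = 0
  Digit '0' (value 0) x 2^0 = 0
Sum = 1580

1580


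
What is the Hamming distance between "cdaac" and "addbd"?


Comparing "cdaac" and "addbd" position by position:
  Position 0: 'c' vs 'a' => differ
  Position 1: 'd' vs 'd' => same
  Position 2: 'a' vs 'd' => differ
  Position 3: 'a' vs 'b' => differ
  Position 4: 'c' vs 'd' => differ
Total differences (Hamming distance): 4

4


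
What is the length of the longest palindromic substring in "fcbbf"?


Input: "fcbbf"
Checking substrings for palindromes:
  [2:4] "bb" (len 2) => palindrome
Longest palindromic substring: "bb" with length 2

2


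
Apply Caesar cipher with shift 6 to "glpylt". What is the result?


Caesar cipher: shift "glpylt" by 6
  'g' (pos 6) + 6 = pos 12 = 'm'
  'l' (pos 11) + 6 = pos 17 = 'r'
  'p' (pos 15) + 6 = pos 21 = 'v'
  'y' (pos 24) + 6 = pos 4 = 'e'
  'l' (pos 11) + 6 = pos 17 = 'r'
  't' (pos 19) + 6 = pos 25 = 'z'
Result: mrverz

mrverz


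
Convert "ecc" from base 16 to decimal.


Input: "ecc" in base 16
Positional expansion:
  Digit 'e' (value 14) x 16^2 = 3584
  Digit 'c' (value 12) x 16^1 = 192
  Digit 'c' (value 12) x 16^0 = 12
Sum = 3788

3788
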